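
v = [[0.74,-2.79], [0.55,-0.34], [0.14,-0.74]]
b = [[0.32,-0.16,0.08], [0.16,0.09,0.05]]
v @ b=[[-0.21, -0.37, -0.08], [0.12, -0.12, 0.03], [-0.07, -0.09, -0.03]]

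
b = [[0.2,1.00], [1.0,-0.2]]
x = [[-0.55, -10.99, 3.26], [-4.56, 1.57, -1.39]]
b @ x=[[-4.67,-0.63,-0.74], [0.36,-11.30,3.54]]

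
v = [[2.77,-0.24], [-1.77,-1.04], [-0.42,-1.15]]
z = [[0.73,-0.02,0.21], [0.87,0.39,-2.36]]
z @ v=[[1.97, -0.40], [2.71, 2.1]]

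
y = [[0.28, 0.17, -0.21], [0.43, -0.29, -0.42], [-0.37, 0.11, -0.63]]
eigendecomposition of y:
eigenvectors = [[(0.79+0j), (-0.03-0.1j), -0.03+0.10j], [(0.57+0j), (0.79+0j), (0.79-0j)], [(-0.21+0j), (0.46-0.39j), 0.46+0.39j]]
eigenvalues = [(0.46+0j), (-0.55+0.15j), (-0.55-0.15j)]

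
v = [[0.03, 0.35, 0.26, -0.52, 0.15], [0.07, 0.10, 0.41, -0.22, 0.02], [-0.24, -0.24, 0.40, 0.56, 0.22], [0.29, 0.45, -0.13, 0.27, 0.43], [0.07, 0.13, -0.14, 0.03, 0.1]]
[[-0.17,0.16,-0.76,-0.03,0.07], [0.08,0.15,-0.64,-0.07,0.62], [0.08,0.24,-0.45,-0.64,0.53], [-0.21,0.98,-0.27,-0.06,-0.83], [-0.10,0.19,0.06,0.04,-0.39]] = v@[[-0.02, 0.73, 0.2, 0.41, 0.53], [0.5, 0.91, -0.54, 0.62, -1.06], [0.41, 0.35, -1.29, -0.33, 1.6], [0.53, 0.67, 0.26, 0.0, -0.19], [-1.20, 0.52, -0.74, -1.17, -0.58]]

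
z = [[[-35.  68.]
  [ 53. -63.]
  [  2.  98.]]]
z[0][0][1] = 68.0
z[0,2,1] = 98.0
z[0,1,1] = -63.0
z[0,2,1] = 98.0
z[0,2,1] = 98.0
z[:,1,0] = [53.0]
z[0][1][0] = 53.0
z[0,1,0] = 53.0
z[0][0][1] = 68.0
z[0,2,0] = 2.0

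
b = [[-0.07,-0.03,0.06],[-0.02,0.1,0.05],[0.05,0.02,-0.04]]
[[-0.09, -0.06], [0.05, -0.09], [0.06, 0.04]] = b @ [[0.66, 0.79], [0.81, -0.57], [-0.28, -0.36]]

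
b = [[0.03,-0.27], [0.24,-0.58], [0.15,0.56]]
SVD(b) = [[-0.32, 0.01], [-0.70, 0.67], [0.64, 0.74]] @ diag([0.8538633868048767, 0.27352754280712843]) @ [[-0.10, 1.00],[1.00, 0.10]]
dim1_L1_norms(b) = [0.3, 0.82, 0.71]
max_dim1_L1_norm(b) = 0.82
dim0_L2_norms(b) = [0.28, 0.85]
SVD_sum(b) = [[0.03,-0.27],[0.06,-0.6],[-0.05,0.54]] + [[0.00, 0.00],[0.18, 0.02],[0.2, 0.02]]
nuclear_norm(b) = 1.13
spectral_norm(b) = 0.85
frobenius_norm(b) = 0.90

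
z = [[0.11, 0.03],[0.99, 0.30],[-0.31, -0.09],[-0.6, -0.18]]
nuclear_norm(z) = 1.26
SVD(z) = [[-0.09, 0.63], [-0.82, -0.37], [0.26, -0.67], [0.5, -0.14]] @ diag([1.2568520583525609, 0.004785751239977484]) @ [[-0.96,  -0.29], [0.29,  -0.96]]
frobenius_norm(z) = 1.26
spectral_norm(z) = 1.26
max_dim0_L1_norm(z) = 2.01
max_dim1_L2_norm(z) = 1.03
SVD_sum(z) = [[0.11, 0.03], [0.99, 0.30], [-0.31, -0.09], [-0.6, -0.18]] + [[0.00, -0.00], [-0.0, 0.0], [-0.0, 0.0], [-0.0, 0.00]]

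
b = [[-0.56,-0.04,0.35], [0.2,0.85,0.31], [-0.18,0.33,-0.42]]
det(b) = 0.33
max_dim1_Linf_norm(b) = 0.85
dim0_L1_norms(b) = [0.94, 1.22, 1.08]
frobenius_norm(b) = 1.27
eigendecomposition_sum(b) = [[-0.28+0.11j, -0.03-0.08j, 0.17+0.32j], [0.05+0.04j, -0.01+0.02j, (0.04-0.07j)], [(-0.1-0.21j), 0.06-0.03j, (-0.24+0.15j)]] + [[-0.28-0.11j, (-0.03+0.08j), 0.17-0.32j],[0.05-0.04j, (-0.01-0.02j), (0.04+0.07j)],[(-0.1+0.21j), 0.06+0.03j, -0.24-0.15j]] + [[0j, 0.03-0.00j, (0.01+0j)], [0.09+0.00j, 0.87-0.00j, (0.22+0j)], [0.02+0.00j, 0.21-0.00j, 0.05+0.00j]]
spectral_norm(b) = 0.94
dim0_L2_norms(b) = [0.62, 0.91, 0.63]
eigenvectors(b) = [[0.78+0.00j,  (0.78-0j),  0.03+0.00j], [-0.09-0.15j,  (-0.09+0.15j),  (0.97+0j)], [(0.06+0.6j),  0.06-0.60j,  (0.23+0j)]]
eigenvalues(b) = [(-0.53+0.28j), (-0.53-0.28j), (0.93+0j)]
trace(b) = -0.13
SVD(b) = [[0.11, -0.94, -0.31], [-0.97, -0.17, 0.16], [-0.21, 0.28, -0.94]] @ diag([0.9418376771476563, 0.6700349861438355, 0.527252223559404]) @ [[-0.23,-0.95,-0.19],[0.66,-0.01,-0.75],[0.71,-0.30,0.64]]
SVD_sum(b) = [[-0.02, -0.10, -0.02], [0.21, 0.87, 0.17], [0.05, 0.19, 0.04]] + [[-0.42, 0.01, 0.47], [-0.07, 0.00, 0.08], [0.13, -0.00, -0.14]] + [[-0.12, 0.05, -0.1], [0.06, -0.03, 0.06], [-0.35, 0.15, -0.31]]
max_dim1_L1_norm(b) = 1.36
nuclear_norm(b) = 2.14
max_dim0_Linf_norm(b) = 0.85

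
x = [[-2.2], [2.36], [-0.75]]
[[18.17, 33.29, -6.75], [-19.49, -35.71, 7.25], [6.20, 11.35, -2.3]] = x @[[-8.26, -15.13, 3.07]]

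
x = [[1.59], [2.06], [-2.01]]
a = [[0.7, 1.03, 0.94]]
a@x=[[1.35]]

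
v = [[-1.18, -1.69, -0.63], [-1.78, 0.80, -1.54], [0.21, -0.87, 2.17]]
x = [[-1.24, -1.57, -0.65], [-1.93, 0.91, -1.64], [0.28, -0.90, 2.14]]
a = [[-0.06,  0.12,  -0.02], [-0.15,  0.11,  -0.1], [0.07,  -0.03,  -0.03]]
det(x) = -7.31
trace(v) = 1.79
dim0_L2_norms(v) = [2.15, 2.06, 2.73]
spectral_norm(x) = 3.43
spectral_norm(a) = 0.25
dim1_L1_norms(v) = [3.5, 4.12, 3.25]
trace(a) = 0.02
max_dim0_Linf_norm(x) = 2.14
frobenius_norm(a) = 0.26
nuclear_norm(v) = 6.45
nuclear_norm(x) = 6.54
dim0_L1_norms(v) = [3.17, 3.36, 4.34]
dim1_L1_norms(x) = [3.46, 4.48, 3.32]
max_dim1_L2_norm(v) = 2.49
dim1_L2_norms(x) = [2.1, 2.69, 2.34]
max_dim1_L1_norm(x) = 4.48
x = v + a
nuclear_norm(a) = 0.37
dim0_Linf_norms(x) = [1.93, 1.57, 2.14]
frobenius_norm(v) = 4.04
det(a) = -0.00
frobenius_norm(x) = 4.14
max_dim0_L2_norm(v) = 2.73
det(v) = -7.32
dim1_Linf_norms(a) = [0.12, 0.15, 0.07]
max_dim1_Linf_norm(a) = 0.15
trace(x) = 1.81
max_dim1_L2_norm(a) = 0.21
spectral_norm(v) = 3.25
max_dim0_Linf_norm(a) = 0.15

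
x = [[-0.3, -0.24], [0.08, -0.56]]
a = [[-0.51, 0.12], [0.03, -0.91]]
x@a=[[0.15, 0.18], [-0.06, 0.52]]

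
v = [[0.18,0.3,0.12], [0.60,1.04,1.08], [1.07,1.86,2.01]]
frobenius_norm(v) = 3.37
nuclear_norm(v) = 3.52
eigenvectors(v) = [[-0.08, -0.89, 0.85], [-0.48, 0.05, -0.52], [-0.87, 0.45, 0.03]]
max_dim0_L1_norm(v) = 3.21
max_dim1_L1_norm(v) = 4.94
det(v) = -0.00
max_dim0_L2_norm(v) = 2.28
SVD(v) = [[-0.10,0.98,0.19], [-0.48,0.12,-0.87], [-0.87,-0.18,0.46]] @ diag([3.371390765511102, 0.1520667533045436, 9.362630213062923e-05]) @ [[-0.37, -0.64, -0.68],  [0.37, 0.57, -0.74],  [-0.85, 0.52, -0.03]]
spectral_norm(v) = 3.37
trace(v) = 3.23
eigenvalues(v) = [3.13, 0.1, -0.0]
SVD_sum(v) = [[0.12, 0.22, 0.23], [0.59, 1.03, 1.09], [1.08, 1.88, 1.99]] + [[0.06, 0.08, -0.11], [0.01, 0.01, -0.01], [-0.01, -0.02, 0.02]] + [[-0.00, 0.0, -0.00],[0.0, -0.00, 0.00],[-0.00, 0.0, -0.0]]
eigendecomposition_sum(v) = [[0.11, 0.18, 0.19], [0.6, 1.05, 1.08], [1.11, 1.92, 1.97]] + [[0.07, 0.12, -0.07], [-0.00, -0.01, 0.0], [-0.04, -0.06, 0.04]] + [[-0.0, 0.00, -0.0], [0.00, -0.0, 0.0], [-0.0, 0.00, -0.00]]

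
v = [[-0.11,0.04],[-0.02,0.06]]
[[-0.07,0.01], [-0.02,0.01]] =v @ [[0.65, -0.04],[-0.04, 0.1]]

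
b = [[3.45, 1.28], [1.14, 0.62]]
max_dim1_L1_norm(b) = 4.73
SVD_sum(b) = [[3.43, 1.33], [1.2, 0.47]] + [[0.02, -0.05], [-0.06, 0.15]]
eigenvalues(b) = [3.9, 0.17]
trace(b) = 4.07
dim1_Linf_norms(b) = [3.45, 1.14]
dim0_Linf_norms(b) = [3.45, 1.28]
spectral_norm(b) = 3.90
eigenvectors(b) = [[0.94, -0.36],[0.33, 0.93]]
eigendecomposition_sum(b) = [[3.43, 1.34],[1.19, 0.47]] + [[0.02, -0.06],[-0.05, 0.15]]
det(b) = 0.68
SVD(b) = [[-0.94, -0.33], [-0.33, 0.94]] @ diag([3.8980104933076176, 0.17439665726070494]) @ [[-0.93, -0.36], [-0.36, 0.93]]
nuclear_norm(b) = 4.07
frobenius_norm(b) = 3.90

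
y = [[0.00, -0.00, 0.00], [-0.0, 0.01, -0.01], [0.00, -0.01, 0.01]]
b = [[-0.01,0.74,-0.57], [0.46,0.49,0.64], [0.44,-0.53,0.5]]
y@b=[[0.00, 0.00, 0.0],[0.00, 0.01, 0.00],[-0.00, -0.01, -0.0]]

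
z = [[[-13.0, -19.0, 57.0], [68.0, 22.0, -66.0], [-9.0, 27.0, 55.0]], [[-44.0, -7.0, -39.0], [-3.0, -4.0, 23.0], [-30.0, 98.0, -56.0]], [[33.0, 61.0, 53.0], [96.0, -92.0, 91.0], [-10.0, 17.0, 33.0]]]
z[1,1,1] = -4.0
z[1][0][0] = -44.0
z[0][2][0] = -9.0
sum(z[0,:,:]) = 122.0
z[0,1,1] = 22.0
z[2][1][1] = -92.0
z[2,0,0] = 33.0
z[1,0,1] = -7.0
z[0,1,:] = [68.0, 22.0, -66.0]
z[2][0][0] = 33.0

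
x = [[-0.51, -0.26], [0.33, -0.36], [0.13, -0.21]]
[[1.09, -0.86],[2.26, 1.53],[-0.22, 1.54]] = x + [[1.60, -0.60],[1.93, 1.89],[-0.35, 1.75]]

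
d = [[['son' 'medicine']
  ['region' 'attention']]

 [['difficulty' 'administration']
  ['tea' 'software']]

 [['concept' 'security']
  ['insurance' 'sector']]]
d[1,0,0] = 'difficulty'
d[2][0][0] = 'concept'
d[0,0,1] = 'medicine'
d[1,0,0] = 'difficulty'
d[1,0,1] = 'administration'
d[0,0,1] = 'medicine'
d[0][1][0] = 'region'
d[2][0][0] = 'concept'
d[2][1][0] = 'insurance'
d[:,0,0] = ['son', 'difficulty', 'concept']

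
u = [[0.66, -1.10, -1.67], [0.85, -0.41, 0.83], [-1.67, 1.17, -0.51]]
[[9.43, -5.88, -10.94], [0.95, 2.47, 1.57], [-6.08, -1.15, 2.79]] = u@ [[5.20,3.42,-2.01], [0.51,4.68,1.57], [-3.93,1.79,4.72]]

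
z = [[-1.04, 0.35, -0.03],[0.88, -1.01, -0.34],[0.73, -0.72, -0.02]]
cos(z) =[[0.45,0.27,0.03], [0.78,0.37,-0.13], [0.54,-0.39,0.91]]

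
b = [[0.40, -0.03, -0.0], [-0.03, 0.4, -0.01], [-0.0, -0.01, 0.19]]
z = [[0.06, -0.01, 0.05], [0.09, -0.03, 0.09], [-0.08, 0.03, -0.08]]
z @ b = [[0.02,-0.01,0.01], [0.04,-0.02,0.02], [-0.03,0.02,-0.02]]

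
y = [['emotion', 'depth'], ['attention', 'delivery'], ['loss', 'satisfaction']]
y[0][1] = 'depth'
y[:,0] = ['emotion', 'attention', 'loss']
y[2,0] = 'loss'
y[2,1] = 'satisfaction'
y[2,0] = 'loss'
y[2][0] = 'loss'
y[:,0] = ['emotion', 'attention', 'loss']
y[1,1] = 'delivery'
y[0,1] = 'depth'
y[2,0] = 'loss'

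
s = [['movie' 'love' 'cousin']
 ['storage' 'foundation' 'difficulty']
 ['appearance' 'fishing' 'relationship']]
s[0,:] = ['movie', 'love', 'cousin']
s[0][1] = 'love'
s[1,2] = 'difficulty'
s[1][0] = 'storage'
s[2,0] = 'appearance'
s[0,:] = ['movie', 'love', 'cousin']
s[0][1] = 'love'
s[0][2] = 'cousin'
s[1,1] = 'foundation'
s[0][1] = 'love'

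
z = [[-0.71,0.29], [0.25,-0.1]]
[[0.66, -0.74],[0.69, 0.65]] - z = [[1.37, -1.03], [0.44, 0.75]]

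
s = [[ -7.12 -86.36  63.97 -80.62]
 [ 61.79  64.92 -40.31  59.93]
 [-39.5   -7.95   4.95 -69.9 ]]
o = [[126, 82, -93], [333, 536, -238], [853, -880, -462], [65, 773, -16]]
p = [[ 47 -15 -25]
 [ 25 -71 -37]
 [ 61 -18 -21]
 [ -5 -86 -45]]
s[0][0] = -7.12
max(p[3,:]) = -5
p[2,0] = 61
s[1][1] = 64.92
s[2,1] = -7.95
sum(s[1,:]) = 146.33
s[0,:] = [-7.12, -86.36, 63.97, -80.62]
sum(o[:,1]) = 511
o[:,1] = [82, 536, -880, 773]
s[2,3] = -69.9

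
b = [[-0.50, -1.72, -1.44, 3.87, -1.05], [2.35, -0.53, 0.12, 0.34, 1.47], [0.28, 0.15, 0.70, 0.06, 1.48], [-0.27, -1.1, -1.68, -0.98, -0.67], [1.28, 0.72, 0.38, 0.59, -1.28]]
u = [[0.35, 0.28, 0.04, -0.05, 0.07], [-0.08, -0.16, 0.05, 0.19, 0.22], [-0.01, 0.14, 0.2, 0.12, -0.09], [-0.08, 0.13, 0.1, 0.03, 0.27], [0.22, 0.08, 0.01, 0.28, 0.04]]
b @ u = [[-0.56, 0.35, -0.02, -0.65, 0.72],[1.16, 0.92, 0.14, 0.22, 0.19],[0.4, 0.28, 0.18, 0.51, 0.06],[-0.06, -0.32, -0.51, -0.61, -0.40],[0.06, 0.27, 0.21, -0.22, 0.32]]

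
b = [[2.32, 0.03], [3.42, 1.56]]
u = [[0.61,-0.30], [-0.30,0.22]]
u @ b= [[0.39,-0.45], [0.06,0.33]]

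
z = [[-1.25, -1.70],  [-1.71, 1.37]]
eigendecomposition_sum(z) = [[-1.68,-0.83], [-0.83,-0.41]] + [[0.43, -0.87],[-0.88, 1.78]]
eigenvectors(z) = [[-0.90,0.44], [-0.44,-0.9]]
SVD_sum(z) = [[0.43, -0.78], [-0.97, 1.77]] + [[-1.68, -0.92], [-0.74, -0.4]]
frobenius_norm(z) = 3.04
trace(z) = 0.12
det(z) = -4.62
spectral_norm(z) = 2.21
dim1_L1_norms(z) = [2.95, 3.08]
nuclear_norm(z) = 4.30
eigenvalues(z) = [-2.09, 2.21]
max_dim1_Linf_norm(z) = 1.71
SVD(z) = [[-0.4, 0.91], [0.91, 0.4]] @ diag([2.2103533168184133, 2.0899373710304907]) @ [[-0.48, 0.88], [-0.88, -0.48]]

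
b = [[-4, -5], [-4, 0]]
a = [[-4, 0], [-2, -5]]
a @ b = [[16, 20], [28, 10]]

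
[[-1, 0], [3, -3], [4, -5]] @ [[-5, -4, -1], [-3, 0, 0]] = [[5, 4, 1], [-6, -12, -3], [-5, -16, -4]]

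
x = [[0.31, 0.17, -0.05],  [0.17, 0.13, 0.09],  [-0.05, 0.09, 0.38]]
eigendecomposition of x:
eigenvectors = [[0.5, -0.69, -0.53], [-0.83, -0.56, -0.05], [0.26, -0.46, 0.85]]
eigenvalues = [-0.0, 0.41, 0.41]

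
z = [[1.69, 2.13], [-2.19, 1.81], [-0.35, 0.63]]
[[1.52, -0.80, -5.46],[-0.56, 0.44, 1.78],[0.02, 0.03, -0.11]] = z @ [[0.51, -0.31, -1.77], [0.31, -0.13, -1.16]]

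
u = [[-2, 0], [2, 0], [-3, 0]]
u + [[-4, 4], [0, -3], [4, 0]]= [[-6, 4], [2, -3], [1, 0]]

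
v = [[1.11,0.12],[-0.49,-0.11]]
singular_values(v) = [1.22, 0.05]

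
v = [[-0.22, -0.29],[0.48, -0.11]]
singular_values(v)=[0.53, 0.31]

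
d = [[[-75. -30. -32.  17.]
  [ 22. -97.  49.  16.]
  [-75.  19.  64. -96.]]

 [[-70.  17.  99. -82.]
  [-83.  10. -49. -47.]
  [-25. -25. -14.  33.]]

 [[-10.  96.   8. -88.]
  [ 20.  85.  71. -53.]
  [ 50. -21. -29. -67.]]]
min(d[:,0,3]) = -88.0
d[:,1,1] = [-97.0, 10.0, 85.0]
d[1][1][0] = -83.0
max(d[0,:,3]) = 17.0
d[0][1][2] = 49.0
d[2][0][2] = 8.0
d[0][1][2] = 49.0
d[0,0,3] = 17.0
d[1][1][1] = 10.0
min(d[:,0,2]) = -32.0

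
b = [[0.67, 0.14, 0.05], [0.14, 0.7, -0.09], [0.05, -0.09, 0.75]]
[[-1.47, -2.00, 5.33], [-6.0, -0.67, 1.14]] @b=[[-1.00,  -2.09,  4.1], [-4.06,  -1.41,  0.62]]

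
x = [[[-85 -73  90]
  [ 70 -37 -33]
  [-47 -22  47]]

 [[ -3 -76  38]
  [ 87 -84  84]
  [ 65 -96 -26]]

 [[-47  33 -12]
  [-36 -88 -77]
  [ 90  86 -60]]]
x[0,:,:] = [[-85, -73, 90], [70, -37, -33], [-47, -22, 47]]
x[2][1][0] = -36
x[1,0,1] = -76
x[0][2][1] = -22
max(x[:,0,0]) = -3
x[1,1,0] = 87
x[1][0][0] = -3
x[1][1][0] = 87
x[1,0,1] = -76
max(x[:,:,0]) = 90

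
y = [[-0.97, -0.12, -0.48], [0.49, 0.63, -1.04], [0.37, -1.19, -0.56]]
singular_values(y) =[1.37, 1.31, 1.08]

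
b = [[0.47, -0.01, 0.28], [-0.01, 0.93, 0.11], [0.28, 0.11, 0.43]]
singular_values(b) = [0.96, 0.71, 0.16]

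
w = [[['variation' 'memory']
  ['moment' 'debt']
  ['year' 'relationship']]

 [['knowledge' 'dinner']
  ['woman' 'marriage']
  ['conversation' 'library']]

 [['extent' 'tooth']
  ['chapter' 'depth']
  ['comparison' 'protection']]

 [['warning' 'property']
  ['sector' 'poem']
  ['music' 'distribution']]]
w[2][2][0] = 'comparison'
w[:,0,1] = ['memory', 'dinner', 'tooth', 'property']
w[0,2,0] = 'year'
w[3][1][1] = 'poem'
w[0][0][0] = 'variation'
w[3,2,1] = 'distribution'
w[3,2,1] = 'distribution'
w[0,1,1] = 'debt'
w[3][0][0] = 'warning'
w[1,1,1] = 'marriage'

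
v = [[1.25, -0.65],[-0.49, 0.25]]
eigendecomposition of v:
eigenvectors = [[0.93, 0.46], [-0.36, 0.89]]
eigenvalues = [1.5, -0.0]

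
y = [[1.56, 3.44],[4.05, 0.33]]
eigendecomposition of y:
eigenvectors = [[0.74, -0.62], [0.68, 0.79]]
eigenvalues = [4.73, -2.84]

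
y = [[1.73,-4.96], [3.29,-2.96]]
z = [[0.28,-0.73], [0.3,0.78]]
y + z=[[2.01, -5.69],[3.59, -2.18]]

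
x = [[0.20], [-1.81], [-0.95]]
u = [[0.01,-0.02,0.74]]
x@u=[[0.00,-0.00,0.15], [-0.02,0.04,-1.34], [-0.01,0.02,-0.70]]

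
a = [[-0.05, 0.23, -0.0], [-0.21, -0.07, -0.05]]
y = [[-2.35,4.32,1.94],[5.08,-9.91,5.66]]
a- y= [[2.30,-4.09,-1.94], [-5.29,9.84,-5.71]]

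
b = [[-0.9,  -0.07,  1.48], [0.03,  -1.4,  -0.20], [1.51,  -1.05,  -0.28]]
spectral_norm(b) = 2.34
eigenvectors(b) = [[-0.62, -0.73, -0.63], [0.06, 0.19, -0.76], [-0.78, 0.66, 0.15]]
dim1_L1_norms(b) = [2.45, 1.63, 2.84]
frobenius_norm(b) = 2.91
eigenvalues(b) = [0.99, -2.23, -1.34]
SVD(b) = [[-0.55, 0.74, -0.39], [0.37, 0.63, 0.68], [0.75, 0.22, -0.62]] @ diag([2.342122733497053, 1.51521509015294, 0.8281209644786879]) @ [[0.7, -0.54, -0.47], [-0.2, -0.78, 0.60], [-0.69, -0.32, -0.65]]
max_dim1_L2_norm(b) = 1.86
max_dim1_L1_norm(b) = 2.84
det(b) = 2.94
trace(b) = -2.58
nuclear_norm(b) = 4.69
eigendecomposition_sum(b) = [[0.37, -0.22, 0.47],[-0.03, 0.02, -0.04],[0.47, -0.28, 0.59]] + [[-1.09, 1.10, 0.94], [0.28, -0.28, -0.24], [1.0, -1.00, -0.86]] + [[-0.18, -0.95, 0.07], [-0.21, -1.14, 0.08], [0.04, 0.23, -0.02]]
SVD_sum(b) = [[-0.89,  0.7,  0.6], [0.61,  -0.47,  -0.41], [1.22,  -0.95,  -0.82]] + [[-0.23, -0.87, 0.67], [-0.19, -0.74, 0.57], [-0.07, -0.26, 0.20]] + [[0.22, 0.1, 0.21], [-0.39, -0.18, -0.37], [0.35, 0.17, 0.34]]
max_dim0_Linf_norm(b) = 1.51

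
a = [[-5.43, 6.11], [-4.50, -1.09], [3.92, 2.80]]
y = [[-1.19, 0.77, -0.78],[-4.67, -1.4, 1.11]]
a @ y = [[-22.07, -12.74, 11.02], [10.45, -1.94, 2.30], [-17.74, -0.9, 0.05]]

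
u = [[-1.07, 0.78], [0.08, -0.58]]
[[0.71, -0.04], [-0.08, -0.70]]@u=[[-0.76, 0.58], [0.03, 0.34]]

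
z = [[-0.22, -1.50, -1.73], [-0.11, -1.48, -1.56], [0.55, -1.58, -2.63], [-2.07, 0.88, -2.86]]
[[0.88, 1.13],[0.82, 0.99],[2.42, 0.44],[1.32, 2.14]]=z @ [[0.89, -1.08],[0.41, -0.47],[-0.98, -0.11]]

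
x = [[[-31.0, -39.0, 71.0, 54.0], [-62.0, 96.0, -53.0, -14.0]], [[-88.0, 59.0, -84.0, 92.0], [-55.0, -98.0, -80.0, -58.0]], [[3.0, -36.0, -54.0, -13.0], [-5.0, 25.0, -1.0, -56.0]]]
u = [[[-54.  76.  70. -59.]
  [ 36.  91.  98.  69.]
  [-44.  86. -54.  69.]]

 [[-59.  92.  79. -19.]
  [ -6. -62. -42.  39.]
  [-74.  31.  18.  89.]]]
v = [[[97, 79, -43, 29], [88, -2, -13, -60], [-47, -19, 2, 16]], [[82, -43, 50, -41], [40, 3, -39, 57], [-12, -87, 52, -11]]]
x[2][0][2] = -54.0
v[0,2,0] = -47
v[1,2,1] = -87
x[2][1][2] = -1.0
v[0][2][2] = 2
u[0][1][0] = 36.0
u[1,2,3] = 89.0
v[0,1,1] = -2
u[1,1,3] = 39.0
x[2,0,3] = -13.0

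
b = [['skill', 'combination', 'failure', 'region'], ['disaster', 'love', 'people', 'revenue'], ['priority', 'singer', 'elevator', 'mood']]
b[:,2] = ['failure', 'people', 'elevator']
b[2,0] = 'priority'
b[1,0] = 'disaster'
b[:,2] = ['failure', 'people', 'elevator']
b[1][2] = 'people'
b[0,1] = 'combination'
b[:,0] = ['skill', 'disaster', 'priority']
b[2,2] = 'elevator'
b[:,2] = ['failure', 'people', 'elevator']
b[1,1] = 'love'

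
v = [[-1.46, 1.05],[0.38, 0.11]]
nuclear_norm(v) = 2.12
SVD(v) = [[-0.99, 0.14], [0.14, 0.99]] @ diag([1.8153727107566724, 0.3082562587198697]) @ [[0.83, -0.56], [0.56, 0.83]]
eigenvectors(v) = [[-0.98, -0.51], [0.21, -0.86]]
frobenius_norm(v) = 1.84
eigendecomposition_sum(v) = [[-1.50, 0.88],[0.32, -0.19]] + [[0.04, 0.17], [0.06, 0.30]]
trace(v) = -1.35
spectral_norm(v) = 1.82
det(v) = -0.56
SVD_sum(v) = [[-1.48,1.01], [0.21,-0.14]] + [[0.02,0.04], [0.17,0.25]]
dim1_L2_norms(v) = [1.8, 0.4]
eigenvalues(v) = [-1.68, 0.33]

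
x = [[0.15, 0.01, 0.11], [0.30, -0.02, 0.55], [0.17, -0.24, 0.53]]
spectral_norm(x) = 0.87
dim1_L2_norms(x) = [0.19, 0.63, 0.61]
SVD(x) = [[-0.18, 0.43, 0.88], [-0.71, 0.56, -0.42], [-0.68, -0.7, 0.2]] @ diag([0.8672335461405533, 0.198838969894016, 0.05804343632115227]) @ [[-0.41,0.2,-0.89], [0.57,0.82,-0.08], [0.71,-0.54,-0.45]]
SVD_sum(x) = [[0.06, -0.03, 0.14], [0.25, -0.12, 0.55], [0.24, -0.12, 0.52]] + [[0.05, 0.07, -0.01], [0.06, 0.09, -0.01], [-0.08, -0.11, 0.01]] + [[0.04, -0.03, -0.02],[-0.02, 0.01, 0.01],[0.01, -0.01, -0.01]]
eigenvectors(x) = [[-0.78+0.00j,-0.23+0.07j,(-0.23-0.07j)], [0.38+0.00j,(-0.83+0j),(-0.83-0j)], [0.49+0.00j,(-0.35-0.36j),(-0.35+0.36j)]]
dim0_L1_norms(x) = [0.62, 0.27, 1.19]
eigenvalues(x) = [(0.08+0j), (0.29+0.22j), (0.29-0.22j)]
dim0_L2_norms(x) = [0.38, 0.24, 0.77]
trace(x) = 0.66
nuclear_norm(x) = 1.12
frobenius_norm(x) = 0.89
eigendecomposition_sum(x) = [[0.07+0.00j, -0.03-0.00j, 0.01+0.00j], [(-0.03+0j), (0.01+0j), -0.01+0.00j], [-0.05+0.00j, (0.02+0j), -0.01+0.00j]] + [[0.04-0.04j, (0.02+0.08j), (0.05-0.12j)], [0.17-0.09j, (-0.02+0.28j), (0.28-0.35j)], [(0.11+0.04j), -0.13+0.11j, 0.27-0.03j]] + [[(0.04+0.04j),0.02-0.08j,(0.05+0.12j)],[(0.17+0.09j),(-0.02-0.28j),0.28+0.35j],[0.11-0.04j,(-0.13-0.11j),(0.27+0.03j)]]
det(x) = 0.01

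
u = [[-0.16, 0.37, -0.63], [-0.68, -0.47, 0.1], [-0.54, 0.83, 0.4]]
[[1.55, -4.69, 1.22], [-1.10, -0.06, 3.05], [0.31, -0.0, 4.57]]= u@[[0.37, 2.05, -5.57], [1.44, -1.56, 1.66], [-1.71, 6.00, 0.46]]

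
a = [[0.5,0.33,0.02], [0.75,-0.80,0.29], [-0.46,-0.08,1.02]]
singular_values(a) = [1.15, 1.14, 0.54]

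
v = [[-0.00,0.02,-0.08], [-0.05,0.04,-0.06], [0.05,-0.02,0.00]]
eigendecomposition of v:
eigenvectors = [[(0.66+0j), 0.66-0.00j, 0.38+0.00j], [0.54+0.35j, (0.54-0.35j), (0.9+0j)], [-0.01-0.39j, -0.01+0.39j, (0.2+0j)]]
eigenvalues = [(0.02+0.06j), (0.02-0.06j), (0.01+0j)]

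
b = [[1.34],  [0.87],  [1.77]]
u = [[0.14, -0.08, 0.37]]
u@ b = [[0.77]]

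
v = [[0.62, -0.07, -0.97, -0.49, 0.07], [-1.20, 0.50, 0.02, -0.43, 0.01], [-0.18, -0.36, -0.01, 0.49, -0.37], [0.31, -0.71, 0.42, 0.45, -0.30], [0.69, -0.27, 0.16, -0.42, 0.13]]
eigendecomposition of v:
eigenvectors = [[0.25+0.43j, (0.25-0.43j), -0.48+0.00j, 0.32-0.06j, 0.32+0.06j], [(-0.61+0j), -0.61-0.00j, (-0.65+0j), (0.45-0.02j), (0.45+0.02j)], [(0.04-0.26j), (0.04+0.26j), -0.42+0.00j, 0.27-0.09j, (0.27+0.09j)], [(0.32-0.3j), (0.32+0.3j), (-0.01+0j), -0.20+0.03j, -0.20-0.03j], [0.30+0.18j, (0.3-0.18j), (0.42+0j), (-0.76+0j), (-0.76-0j)]]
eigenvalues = [(1.21+0.64j), (1.21-0.64j), (-0.39+0j), (-0.17+0.08j), (-0.17-0.08j)]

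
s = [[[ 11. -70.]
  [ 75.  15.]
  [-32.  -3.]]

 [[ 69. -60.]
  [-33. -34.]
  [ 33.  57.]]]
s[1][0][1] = -60.0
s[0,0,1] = -70.0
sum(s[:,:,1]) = -95.0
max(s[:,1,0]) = 75.0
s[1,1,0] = -33.0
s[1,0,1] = -60.0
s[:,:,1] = [[-70.0, 15.0, -3.0], [-60.0, -34.0, 57.0]]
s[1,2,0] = 33.0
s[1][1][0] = -33.0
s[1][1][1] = -34.0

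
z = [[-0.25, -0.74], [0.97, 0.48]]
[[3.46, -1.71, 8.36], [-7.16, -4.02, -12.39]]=z @ [[-6.09, -6.35, -8.62], [-2.62, 4.45, -8.39]]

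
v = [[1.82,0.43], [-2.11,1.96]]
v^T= [[1.82, -2.11],[0.43, 1.96]]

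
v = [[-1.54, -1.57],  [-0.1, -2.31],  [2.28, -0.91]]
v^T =[[-1.54, -0.10, 2.28], [-1.57, -2.31, -0.91]]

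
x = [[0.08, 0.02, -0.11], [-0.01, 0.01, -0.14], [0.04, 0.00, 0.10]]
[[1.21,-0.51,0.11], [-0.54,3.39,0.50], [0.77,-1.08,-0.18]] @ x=[[0.11,0.02,-0.05], [-0.06,0.02,-0.37], [0.07,0.00,0.05]]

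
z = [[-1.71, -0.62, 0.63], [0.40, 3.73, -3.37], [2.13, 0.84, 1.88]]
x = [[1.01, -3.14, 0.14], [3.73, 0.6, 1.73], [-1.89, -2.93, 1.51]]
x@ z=[[-2.68, -12.22, 11.48],[-2.45, 1.38, 3.58],[5.28, -8.49, 11.52]]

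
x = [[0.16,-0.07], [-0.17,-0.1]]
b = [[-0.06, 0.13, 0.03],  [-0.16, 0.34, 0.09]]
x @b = [[0.00, -0.00, -0.00], [0.03, -0.06, -0.01]]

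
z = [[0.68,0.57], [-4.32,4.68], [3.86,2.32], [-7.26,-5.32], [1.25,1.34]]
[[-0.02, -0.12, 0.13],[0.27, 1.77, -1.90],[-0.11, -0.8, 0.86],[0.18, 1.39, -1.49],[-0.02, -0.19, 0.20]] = z@ [[-0.04, -0.28, 0.30], [0.02, 0.12, -0.13]]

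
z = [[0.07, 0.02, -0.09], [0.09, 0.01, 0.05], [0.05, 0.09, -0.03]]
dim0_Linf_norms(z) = [0.09, 0.09, 0.09]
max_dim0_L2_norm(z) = 0.12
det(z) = -0.00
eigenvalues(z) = [(0.07+0.07j), (0.07-0.07j), (-0.09+0j)]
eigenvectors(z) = [[-0.13-0.53j, -0.13+0.53j, 0.42+0.00j],[-0.63+0.00j, (-0.63-0j), -0.67+0.00j],[(-0.54+0.1j), (-0.54-0.1j), 0.62+0.00j]]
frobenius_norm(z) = 0.19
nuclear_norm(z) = 0.31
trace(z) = 0.05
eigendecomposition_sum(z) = [[0.04+0.03j,  (-0+0.02j),  (-0.03+0.01j)], [(0.04-0.03j),  0.03+0.01j,  0.04j], [0.03-0.04j,  0.02+0.00j,  (0.01+0.03j)]] + [[0.04-0.03j, (-0-0.02j), (-0.03-0.01j)], [(0.04+0.03j), (0.03-0.01j), 0.00-0.04j], [(0.03+0.04j), 0.02-0.00j, 0.01-0.03j]] + [[(-0.01-0j),0.03-0.00j,(-0.03+0j)],  [0.01+0.00j,-0.04+0.00j,0.05-0.00j],  [(-0.01-0j),0.04-0.00j,-0.04+0.00j]]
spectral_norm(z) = 0.15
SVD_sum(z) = [[0.08, 0.05, -0.04], [0.04, 0.03, -0.02], [0.07, 0.05, -0.04]] + [[-0.02, 0.00, -0.04], [0.04, -0.00, 0.08], [-0.0, 0.00, -0.0]] + [[0.02, -0.03, -0.01], [0.01, -0.01, -0.0], [-0.02, 0.04, 0.01]]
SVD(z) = [[-0.68, 0.43, -0.59], [-0.34, -0.90, -0.27], [-0.65, 0.02, 0.76]] @ diag([0.14833025876610562, 0.09820207661724412, 0.06288470785843775]) @ [[-0.75, -0.51, 0.43], [-0.51, 0.02, -0.86], [-0.43, 0.86, 0.27]]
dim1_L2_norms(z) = [0.12, 0.1, 0.11]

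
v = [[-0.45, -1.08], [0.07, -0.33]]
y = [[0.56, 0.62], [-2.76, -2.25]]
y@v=[[-0.21, -0.81], [1.08, 3.72]]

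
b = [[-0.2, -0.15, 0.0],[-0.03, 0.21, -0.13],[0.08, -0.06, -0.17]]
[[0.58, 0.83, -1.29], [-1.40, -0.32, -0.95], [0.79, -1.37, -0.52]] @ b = [[-0.24,  0.16,  0.11], [0.21,  0.2,  0.20], [-0.16,  -0.38,  0.27]]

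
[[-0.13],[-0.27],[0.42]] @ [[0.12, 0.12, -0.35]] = [[-0.02, -0.02, 0.05], [-0.03, -0.03, 0.09], [0.05, 0.05, -0.15]]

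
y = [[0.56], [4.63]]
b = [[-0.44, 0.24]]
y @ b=[[-0.25,  0.13],  [-2.04,  1.11]]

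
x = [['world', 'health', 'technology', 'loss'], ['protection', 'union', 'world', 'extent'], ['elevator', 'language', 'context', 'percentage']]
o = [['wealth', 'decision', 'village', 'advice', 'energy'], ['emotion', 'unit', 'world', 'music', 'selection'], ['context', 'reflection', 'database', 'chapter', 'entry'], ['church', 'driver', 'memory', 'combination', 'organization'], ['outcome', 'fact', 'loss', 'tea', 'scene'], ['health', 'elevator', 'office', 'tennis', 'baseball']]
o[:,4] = ['energy', 'selection', 'entry', 'organization', 'scene', 'baseball']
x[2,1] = 'language'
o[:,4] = ['energy', 'selection', 'entry', 'organization', 'scene', 'baseball']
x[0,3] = 'loss'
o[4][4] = 'scene'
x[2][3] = 'percentage'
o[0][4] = 'energy'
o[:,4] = ['energy', 'selection', 'entry', 'organization', 'scene', 'baseball']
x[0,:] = ['world', 'health', 'technology', 'loss']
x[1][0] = 'protection'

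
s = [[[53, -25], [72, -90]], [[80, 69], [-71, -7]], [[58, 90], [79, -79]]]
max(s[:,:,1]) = 90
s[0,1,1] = -90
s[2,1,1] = -79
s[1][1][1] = -7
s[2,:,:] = [[58, 90], [79, -79]]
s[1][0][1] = 69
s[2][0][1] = 90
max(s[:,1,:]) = 79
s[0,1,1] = -90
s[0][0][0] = 53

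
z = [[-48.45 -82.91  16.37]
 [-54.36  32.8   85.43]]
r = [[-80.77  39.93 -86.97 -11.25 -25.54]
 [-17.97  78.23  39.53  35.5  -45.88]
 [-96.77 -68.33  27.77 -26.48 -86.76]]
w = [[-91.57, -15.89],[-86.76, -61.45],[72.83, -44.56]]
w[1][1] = -61.45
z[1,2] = 85.43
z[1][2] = 85.43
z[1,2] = 85.43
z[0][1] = -82.91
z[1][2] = 85.43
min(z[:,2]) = 16.37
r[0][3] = -11.25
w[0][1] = -15.89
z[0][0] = -48.45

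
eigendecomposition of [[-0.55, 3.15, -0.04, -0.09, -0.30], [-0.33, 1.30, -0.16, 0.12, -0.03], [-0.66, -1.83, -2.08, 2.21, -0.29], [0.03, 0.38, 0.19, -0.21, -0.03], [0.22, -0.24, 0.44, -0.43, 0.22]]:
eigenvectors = [[-0.08+0.00j,(0.89+0j),0.89-0.00j,(-0.43-0.37j),-0.43+0.37j], [0.04+0.00j,(0.27+0.03j),0.27-0.03j,(-0.07-0.08j),(-0.07+0.08j)], [0.97+0.00j,-0.30-0.02j,-0.30+0.02j,(0.66+0j),0.66-0.00j], [(-0.1+0j),0.11-0.01j,(0.11+0.01j),(0.41-0.19j),(0.41+0.19j)], [(-0.18+0j),-0.20+0.02j,-0.20-0.02j,(-0.15-0.09j),(-0.15+0.09j)]]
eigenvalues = [(-2.26+0j), (0.47+0.09j), (0.47-0.09j), (0.01+0j), (0.01-0j)]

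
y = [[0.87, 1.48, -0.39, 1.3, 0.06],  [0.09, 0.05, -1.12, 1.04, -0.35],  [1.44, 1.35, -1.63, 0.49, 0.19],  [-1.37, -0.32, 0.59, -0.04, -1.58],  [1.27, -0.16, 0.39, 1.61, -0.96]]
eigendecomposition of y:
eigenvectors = [[(0.56+0j), (0.56-0j), (0.42+0j), (-0.05+0.28j), (-0.05-0.28j)], [(0.16+0.38j), 0.16-0.38j, (-0.47+0j), -0.51+0.00j, (-0.51-0j)], [(0.4-0.05j), 0.40+0.05j, (-0.46+0j), (-0.12+0.42j), (-0.12-0.42j)], [-0.20+0.46j, -0.20-0.46j, -0.21+0.00j, (0.37-0.28j), 0.37+0.28j], [(0.32-0.01j), (0.32+0.01j), -0.59+0.00j, (0.1-0.49j), (0.1+0.49j)]]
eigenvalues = [(0.58+2.1j), (0.58-2.1j), (-1.1+0j), (-0.89+1.11j), (-0.89-1.11j)]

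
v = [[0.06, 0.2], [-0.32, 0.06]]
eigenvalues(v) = [(0.06+0.25j), (0.06-0.25j)]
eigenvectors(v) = [[0.00-0.62j,0.00+0.62j], [(0.78+0j),(0.78-0j)]]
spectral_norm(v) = 0.33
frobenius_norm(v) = 0.39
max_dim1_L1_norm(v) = 0.38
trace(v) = 0.12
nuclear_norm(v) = 0.53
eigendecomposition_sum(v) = [[0.03+0.13j,(0.1-0.02j)], [-0.16+0.04j,0.03+0.13j]] + [[(0.03-0.13j), (0.1+0.02j)],[-0.16-0.04j, 0.03-0.13j]]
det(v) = 0.07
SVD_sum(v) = [[0.04, -0.0], [-0.32, 0.04]] + [[0.02, 0.2], [0.0, 0.02]]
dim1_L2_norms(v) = [0.21, 0.33]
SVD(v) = [[-0.11, 0.99], [0.99, 0.11]] @ diag([0.3268332812825267, 0.20683328128252665]) @ [[-0.99, 0.11], [0.11, 0.99]]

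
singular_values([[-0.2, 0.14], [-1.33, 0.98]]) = [1.67, 0.01]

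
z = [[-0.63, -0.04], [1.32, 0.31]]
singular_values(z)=[1.49, 0.1]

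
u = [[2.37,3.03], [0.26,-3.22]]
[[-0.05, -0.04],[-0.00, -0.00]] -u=[[-2.42, -3.07], [-0.26, 3.22]]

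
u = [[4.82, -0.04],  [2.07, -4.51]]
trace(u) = 0.31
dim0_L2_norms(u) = [5.25, 4.51]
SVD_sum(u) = [[3.28,-2.27], [3.51,-2.43]] + [[1.54, 2.23], [-1.44, -2.08]]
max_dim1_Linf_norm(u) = 4.82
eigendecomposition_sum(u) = [[4.82, -0.02],[1.07, -0.00]] + [[0.0, -0.02], [1.0, -4.51]]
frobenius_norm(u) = 6.92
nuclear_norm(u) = 9.55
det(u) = -21.66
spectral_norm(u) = 5.84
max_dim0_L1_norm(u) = 6.89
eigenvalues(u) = [4.81, -4.5]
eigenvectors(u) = [[0.98, 0.00], [0.22, 1.00]]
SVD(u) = [[-0.68, -0.73], [-0.73, 0.68]] @ diag([5.840469368576326, 3.7078184360512667]) @ [[-0.82, 0.57], [-0.57, -0.82]]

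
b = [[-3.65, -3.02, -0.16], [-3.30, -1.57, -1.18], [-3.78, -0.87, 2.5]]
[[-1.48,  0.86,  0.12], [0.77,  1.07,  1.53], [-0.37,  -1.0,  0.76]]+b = [[-5.13,-2.16,-0.04], [-2.53,-0.50,0.35], [-4.15,-1.87,3.26]]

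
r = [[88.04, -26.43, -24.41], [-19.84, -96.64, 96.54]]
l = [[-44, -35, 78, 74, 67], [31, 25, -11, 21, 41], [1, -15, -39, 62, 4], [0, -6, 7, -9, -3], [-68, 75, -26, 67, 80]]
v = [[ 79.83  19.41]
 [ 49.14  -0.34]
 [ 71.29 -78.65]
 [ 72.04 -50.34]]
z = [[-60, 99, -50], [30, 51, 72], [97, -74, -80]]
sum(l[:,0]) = -80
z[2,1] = -74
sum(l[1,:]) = 107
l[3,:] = [0, -6, 7, -9, -3]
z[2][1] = -74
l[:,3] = [74, 21, 62, -9, 67]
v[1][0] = 49.14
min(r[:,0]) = -19.84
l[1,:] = [31, 25, -11, 21, 41]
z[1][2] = 72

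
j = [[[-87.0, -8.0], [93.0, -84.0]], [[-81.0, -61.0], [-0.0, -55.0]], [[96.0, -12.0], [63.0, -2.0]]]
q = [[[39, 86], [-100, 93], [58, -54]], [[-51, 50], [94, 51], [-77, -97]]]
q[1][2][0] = -77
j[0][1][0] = 93.0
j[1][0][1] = -61.0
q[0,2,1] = -54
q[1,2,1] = -97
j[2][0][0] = 96.0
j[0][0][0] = -87.0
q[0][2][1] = -54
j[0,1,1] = -84.0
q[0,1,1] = 93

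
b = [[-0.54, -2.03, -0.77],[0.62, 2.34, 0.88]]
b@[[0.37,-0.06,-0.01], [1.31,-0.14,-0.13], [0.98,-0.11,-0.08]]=[[-3.61, 0.4, 0.33],[4.16, -0.46, -0.38]]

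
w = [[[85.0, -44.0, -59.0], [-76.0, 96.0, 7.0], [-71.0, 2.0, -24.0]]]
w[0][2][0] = -71.0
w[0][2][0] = -71.0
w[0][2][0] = -71.0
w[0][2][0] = -71.0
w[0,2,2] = -24.0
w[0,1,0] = -76.0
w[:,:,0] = [[85.0, -76.0, -71.0]]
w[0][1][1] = 96.0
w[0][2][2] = -24.0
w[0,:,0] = [85.0, -76.0, -71.0]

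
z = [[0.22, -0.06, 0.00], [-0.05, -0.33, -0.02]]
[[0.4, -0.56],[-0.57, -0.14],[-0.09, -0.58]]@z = [[0.12, 0.16, 0.01], [-0.12, 0.08, 0.0], [0.01, 0.20, 0.01]]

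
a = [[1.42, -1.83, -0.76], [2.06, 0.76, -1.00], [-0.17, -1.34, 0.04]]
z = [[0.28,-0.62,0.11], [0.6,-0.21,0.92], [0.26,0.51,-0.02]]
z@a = [[-0.90, -1.13, 0.41], [0.26, -2.49, -0.21], [1.42, -0.06, -0.71]]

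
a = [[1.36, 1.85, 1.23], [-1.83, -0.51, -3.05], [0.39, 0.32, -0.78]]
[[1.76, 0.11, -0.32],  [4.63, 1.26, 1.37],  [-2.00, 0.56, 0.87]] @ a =[[2.07, 3.10, 2.08],[4.53, 8.36, 0.78],[-3.41, -3.71, -4.85]]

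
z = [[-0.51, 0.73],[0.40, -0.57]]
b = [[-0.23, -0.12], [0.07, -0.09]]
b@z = [[0.07, -0.10], [-0.07, 0.1]]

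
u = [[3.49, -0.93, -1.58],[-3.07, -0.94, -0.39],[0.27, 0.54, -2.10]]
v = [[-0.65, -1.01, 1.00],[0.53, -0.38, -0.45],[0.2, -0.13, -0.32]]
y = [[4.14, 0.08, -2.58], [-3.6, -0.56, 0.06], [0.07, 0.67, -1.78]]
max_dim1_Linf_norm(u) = 3.49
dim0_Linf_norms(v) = [0.65, 1.01, 1.0]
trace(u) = 0.45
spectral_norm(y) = 5.93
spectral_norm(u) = 4.81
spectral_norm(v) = 1.61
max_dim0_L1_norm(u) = 6.83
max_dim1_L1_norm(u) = 6.0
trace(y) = 1.80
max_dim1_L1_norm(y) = 6.8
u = v + y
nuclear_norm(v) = 2.49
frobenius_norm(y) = 6.38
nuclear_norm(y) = 8.89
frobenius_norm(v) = 1.80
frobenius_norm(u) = 5.55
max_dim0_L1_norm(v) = 1.77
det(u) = 15.94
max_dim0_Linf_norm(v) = 1.01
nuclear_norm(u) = 8.59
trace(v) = -1.35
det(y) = 9.57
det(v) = -0.11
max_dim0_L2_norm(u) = 4.66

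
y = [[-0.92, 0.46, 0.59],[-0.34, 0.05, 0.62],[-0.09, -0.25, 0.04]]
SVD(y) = [[-0.88, -0.42, -0.23], [-0.48, 0.76, 0.44], [-0.01, 0.50, -0.86]] @ diag([1.3374915864751578, 0.37956336242695543, 0.21874165129510512]) @ [[0.73, -0.32, -0.61],[0.21, -0.74, 0.64],[0.65, 0.60, 0.47]]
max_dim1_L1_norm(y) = 1.97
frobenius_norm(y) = 1.41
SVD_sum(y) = [[-0.85, 0.37, 0.72], [-0.47, 0.2, 0.39], [-0.01, 0.0, 0.01]] + [[-0.03, 0.12, -0.1], [0.06, -0.21, 0.18], [0.04, -0.14, 0.12]] + [[-0.03, -0.03, -0.02], [0.06, 0.06, 0.05], [-0.12, -0.11, -0.09]]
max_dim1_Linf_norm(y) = 0.92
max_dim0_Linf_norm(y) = 0.92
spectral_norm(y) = 1.34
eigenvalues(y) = [(-0.66+0j), (-0.09+0.4j), (-0.09-0.4j)]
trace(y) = -0.83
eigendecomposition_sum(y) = [[(-0.87+0j), 0.63+0.00j, 0.18-0.00j],[(-0.24+0j), 0.18+0.00j, (0.05-0j)],[(-0.2+0j), 0.15+0.00j, 0.04-0.00j]] + [[-0.02-0.07j, (-0.09+0.18j), 0.21+0.10j], [(-0.05-0.09j), -0.06+0.25j, 0.29+0.08j], [(0.06-0.05j), (-0.2+0j), -0.00+0.22j]] + [[-0.02+0.07j, (-0.09-0.18j), 0.21-0.10j], [-0.05+0.09j, -0.06-0.25j, 0.29-0.08j], [0.06+0.05j, (-0.2-0j), (-0-0.22j)]]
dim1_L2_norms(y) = [1.19, 0.71, 0.27]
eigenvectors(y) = [[(-0.94+0j), (-0.52-0.1j), (-0.52+0.1j)], [(-0.26+0j), (-0.68+0j), -0.68-0.00j], [-0.22+0.00j, (-0.13-0.49j), (-0.13+0.49j)]]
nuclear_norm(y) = 1.94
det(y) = -0.11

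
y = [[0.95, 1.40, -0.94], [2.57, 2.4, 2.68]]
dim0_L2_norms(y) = [2.74, 2.78, 2.84]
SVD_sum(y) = [[0.53, 0.51, 0.48], [2.65, 2.58, 2.4]] + [[0.42, 0.89, -1.42], [-0.08, -0.18, 0.28]]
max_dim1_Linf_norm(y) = 2.68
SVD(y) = [[0.20, 0.98], [0.98, -0.2]] @ diag([4.49466230330046, 1.7582408194811674]) @ [[0.60, 0.58, 0.54], [0.24, 0.51, -0.82]]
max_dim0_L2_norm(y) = 2.84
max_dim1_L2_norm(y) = 4.42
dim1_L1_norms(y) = [3.29, 7.65]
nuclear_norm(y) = 6.25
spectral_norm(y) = 4.49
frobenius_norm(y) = 4.83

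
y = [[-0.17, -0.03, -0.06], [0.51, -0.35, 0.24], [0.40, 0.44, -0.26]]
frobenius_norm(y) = 0.95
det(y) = -0.03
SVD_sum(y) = [[-0.12, 0.07, -0.05], [0.54, -0.3, 0.23], [0.03, -0.02, 0.01]] + [[-0.05, -0.07, 0.04], [-0.03, -0.04, 0.02], [0.37, 0.46, -0.26]] + [[0.00, -0.03, -0.05], [0.00, -0.01, -0.01], [0.0, -0.0, -0.01]]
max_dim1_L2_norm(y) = 0.66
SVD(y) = [[-0.22, -0.14, 0.97], [0.98, -0.09, 0.20], [0.05, 0.99, 0.16]] @ diag([0.6778986055229699, 0.6571023200552267, 0.058906889308905155]) @ [[0.82, -0.46, 0.34], [0.57, 0.71, -0.41], [0.06, -0.53, -0.85]]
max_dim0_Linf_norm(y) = 0.51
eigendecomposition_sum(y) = [[(-0.08+0.08j), (-0.03-0.01j), -0.02-0.01j], [0.17+0.09j, 0.01+0.05j, -0.01+0.04j], [(0.29+0.07j), (0.03+0.07j), 0.01+0.06j]] + [[(-0.08-0.08j), (-0.03+0.01j), -0.02+0.01j], [(0.17-0.09j), 0.01-0.05j, -0.01-0.04j], [(0.29-0.07j), (0.03-0.07j), (0.01-0.06j)]] + [[-0.01+0.00j, (0.03+0j), (-0.02-0j)], [0.17-0.00j, (-0.36-0j), (0.25+0j)], [(-0.19+0j), (0.39+0j), -0.27-0.00j]]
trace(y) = -0.78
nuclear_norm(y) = 1.39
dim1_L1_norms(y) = [0.26, 1.1, 1.1]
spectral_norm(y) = 0.68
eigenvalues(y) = [(-0.07+0.19j), (-0.07-0.19j), (-0.64+0j)]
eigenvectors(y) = [[0.15-0.25j, (0.15+0.25j), (0.05+0j)], [(-0.49-0.12j), -0.49+0.12j, (-0.68+0j)], [(-0.81+0j), -0.81-0.00j, 0.73+0.00j]]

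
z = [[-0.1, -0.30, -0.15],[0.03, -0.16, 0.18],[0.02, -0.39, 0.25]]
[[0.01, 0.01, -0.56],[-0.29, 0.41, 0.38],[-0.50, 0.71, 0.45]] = z@ [[-1.11, 0.53, 1.71], [0.73, -0.9, 0.26], [-0.79, 1.39, 2.05]]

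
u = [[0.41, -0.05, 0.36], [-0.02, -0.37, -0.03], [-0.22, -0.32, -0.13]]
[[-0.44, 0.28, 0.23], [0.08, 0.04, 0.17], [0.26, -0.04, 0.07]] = u @ [[-0.78, -0.09, 0.13], [-0.14, -0.16, -0.49], [-0.34, 0.85, 0.42]]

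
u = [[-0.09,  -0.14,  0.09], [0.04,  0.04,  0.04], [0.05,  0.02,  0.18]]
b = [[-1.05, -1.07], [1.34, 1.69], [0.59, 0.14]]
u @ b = [[-0.04, -0.13], [0.04, 0.03], [0.08, 0.01]]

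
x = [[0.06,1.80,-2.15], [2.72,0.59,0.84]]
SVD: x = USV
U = [[-0.52, 0.85], [0.85, 0.52]]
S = [2.97, 2.74]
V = [[0.77, -0.15, 0.62], [0.54, 0.67, -0.51]]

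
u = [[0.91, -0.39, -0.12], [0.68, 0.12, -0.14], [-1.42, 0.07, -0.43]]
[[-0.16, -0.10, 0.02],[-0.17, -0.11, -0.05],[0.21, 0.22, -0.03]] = u @[[-0.20, -0.15, -0.02], [-0.1, -0.08, -0.14], [0.16, -0.02, 0.12]]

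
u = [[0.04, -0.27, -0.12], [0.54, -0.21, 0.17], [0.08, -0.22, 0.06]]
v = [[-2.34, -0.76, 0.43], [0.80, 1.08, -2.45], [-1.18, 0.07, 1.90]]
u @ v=[[-0.17,-0.33,0.45], [-1.63,-0.63,1.07], [-0.43,-0.29,0.69]]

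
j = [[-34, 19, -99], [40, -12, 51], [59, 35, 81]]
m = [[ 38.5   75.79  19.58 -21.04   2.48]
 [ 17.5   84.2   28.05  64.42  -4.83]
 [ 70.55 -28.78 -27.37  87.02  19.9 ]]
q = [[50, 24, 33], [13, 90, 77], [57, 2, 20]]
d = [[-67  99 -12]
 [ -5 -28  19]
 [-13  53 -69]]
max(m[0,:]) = 75.79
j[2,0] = 59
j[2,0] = 59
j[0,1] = 19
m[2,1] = -28.78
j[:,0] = [-34, 40, 59]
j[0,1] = 19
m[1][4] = -4.83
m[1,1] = 84.2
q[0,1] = 24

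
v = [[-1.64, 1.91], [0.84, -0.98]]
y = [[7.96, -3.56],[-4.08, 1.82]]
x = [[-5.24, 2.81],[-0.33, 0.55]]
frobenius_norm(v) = 2.83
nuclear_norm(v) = 2.83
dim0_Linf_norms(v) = [1.64, 1.91]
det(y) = -0.04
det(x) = -1.95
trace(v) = -2.62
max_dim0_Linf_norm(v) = 1.91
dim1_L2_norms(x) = [5.95, 0.64]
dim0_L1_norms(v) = [2.48, 2.89]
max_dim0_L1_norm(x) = 5.57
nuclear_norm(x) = 6.30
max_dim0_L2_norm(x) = 5.25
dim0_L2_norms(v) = [1.84, 2.15]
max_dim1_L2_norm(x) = 5.95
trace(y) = 9.78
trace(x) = -4.69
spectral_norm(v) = 2.83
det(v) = 0.00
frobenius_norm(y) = 9.80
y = v @ x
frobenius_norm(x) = 5.98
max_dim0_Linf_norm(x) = 5.24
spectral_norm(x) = 5.97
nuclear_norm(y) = 9.80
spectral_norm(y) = 9.80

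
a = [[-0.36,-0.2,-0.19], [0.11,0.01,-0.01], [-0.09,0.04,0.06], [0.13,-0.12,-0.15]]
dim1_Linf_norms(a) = [0.36, 0.11, 0.09, 0.15]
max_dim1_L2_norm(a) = 0.45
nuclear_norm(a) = 0.74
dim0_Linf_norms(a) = [0.36, 0.2, 0.19]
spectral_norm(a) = 0.46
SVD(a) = [[-0.98, -0.07, 0.19], [0.20, -0.24, 0.84], [-0.07, 0.42, -0.31], [-0.01, -0.87, -0.40]] @ diag([0.46326348396704364, 0.2654127172556866, 0.006560026041840802]) @ [[0.82, 0.42, 0.39],[-0.57, 0.50, 0.65],[-0.08, 0.75, -0.65]]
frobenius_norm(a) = 0.53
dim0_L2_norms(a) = [0.41, 0.24, 0.25]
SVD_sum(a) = [[-0.37,-0.19,-0.18], [0.07,0.04,0.04], [-0.03,-0.01,-0.01], [-0.0,-0.0,-0.00]] + [[0.01, -0.01, -0.01], [0.04, -0.03, -0.04], [-0.06, 0.06, 0.07], [0.13, -0.12, -0.15]] + [[-0.0, 0.0, -0.0],[-0.00, 0.0, -0.00],[0.00, -0.0, 0.00],[0.0, -0.0, 0.00]]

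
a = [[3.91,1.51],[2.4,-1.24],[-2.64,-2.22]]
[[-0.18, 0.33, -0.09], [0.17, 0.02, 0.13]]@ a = [[0.33, -0.48], [0.37, -0.06]]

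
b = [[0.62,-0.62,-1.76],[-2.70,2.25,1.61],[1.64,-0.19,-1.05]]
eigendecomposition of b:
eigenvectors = [[-0.19+0.00j, (0.23+0.53j), (0.23-0.53j)], [(0.97+0j), (-0.34+0.38j), -0.34-0.38j], [(-0.14+0j), (0.63+0j), 0.63-0.00j]]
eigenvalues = [(2.54+0j), (-0.36+1.27j), (-0.36-1.27j)]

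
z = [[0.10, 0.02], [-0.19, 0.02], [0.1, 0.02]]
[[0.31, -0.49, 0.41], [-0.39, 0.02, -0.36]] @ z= [[0.17, 0.00], [-0.08, -0.01]]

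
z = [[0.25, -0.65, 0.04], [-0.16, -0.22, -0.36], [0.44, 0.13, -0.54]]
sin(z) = [[0.23, -0.64, 0.06], [-0.17, -0.24, -0.33], [0.42, 0.09, -0.54]]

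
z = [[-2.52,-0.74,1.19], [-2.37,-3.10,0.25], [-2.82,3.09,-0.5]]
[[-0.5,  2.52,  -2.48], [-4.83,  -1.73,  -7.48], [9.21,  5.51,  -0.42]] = z@[[-0.81, -0.79, 1.43], [2.11, 1.26, 1.47], [-0.82, 1.23, 1.86]]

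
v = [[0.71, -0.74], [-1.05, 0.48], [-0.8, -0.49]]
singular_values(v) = [1.59, 0.86]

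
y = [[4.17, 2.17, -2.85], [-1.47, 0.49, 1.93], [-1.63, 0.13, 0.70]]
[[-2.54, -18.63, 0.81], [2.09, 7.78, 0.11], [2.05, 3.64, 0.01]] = y @ [[-1.22, -0.66, 0.01], [1.03, -2.01, 0.33], [-0.11, 4.04, -0.02]]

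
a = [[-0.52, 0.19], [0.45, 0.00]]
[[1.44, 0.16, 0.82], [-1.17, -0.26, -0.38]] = a@[[-2.59, -0.57, -0.85], [0.49, -0.72, 2.00]]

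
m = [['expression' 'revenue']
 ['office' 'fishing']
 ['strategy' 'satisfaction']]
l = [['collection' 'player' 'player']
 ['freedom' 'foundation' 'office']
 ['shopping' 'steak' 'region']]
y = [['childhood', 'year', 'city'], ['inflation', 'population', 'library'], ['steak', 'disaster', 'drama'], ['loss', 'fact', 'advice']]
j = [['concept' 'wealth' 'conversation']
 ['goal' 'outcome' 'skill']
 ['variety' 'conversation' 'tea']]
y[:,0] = ['childhood', 'inflation', 'steak', 'loss']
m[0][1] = 'revenue'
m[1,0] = 'office'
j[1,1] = 'outcome'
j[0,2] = 'conversation'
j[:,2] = ['conversation', 'skill', 'tea']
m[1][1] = 'fishing'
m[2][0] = 'strategy'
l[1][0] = 'freedom'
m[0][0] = 'expression'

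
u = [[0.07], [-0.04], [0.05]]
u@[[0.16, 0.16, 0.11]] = [[0.01,0.01,0.01], [-0.01,-0.01,-0.0], [0.01,0.01,0.01]]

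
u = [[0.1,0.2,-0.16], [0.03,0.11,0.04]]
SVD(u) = [[-0.96, -0.27], [-0.27, 0.96]] @ diag([0.2842957641501809, 0.09682932658169609]) @ [[-0.37,  -0.78,  0.5], [0.02,  0.54,  0.84]]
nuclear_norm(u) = 0.38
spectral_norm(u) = 0.28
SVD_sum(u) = [[0.10,0.21,-0.14], [0.03,0.06,-0.04]] + [[-0.0, -0.01, -0.02], [0.00, 0.05, 0.08]]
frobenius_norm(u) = 0.30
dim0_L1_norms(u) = [0.13, 0.31, 0.2]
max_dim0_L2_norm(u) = 0.23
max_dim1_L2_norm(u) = 0.27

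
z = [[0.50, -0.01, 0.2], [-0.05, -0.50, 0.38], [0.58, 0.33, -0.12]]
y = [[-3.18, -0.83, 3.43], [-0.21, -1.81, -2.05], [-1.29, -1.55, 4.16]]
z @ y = [[-1.85, -0.71, 2.57], [-0.23, 0.36, 2.43], [-1.76, -0.89, 0.81]]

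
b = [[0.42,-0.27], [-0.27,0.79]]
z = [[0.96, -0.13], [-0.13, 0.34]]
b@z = [[0.44, -0.15], [-0.36, 0.3]]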